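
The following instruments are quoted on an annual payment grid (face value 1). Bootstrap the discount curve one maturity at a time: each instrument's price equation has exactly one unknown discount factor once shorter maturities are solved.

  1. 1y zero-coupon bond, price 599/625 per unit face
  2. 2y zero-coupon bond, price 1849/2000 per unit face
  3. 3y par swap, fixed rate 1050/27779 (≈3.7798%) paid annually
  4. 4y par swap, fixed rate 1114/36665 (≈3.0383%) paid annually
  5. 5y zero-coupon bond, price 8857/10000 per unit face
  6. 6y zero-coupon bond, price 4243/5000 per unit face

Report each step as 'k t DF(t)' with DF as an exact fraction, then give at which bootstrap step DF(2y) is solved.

step 1 [1y] zero: DF = P = 599/625 ≈ 0.958400
step 2 [2y] zero: DF = P = 1849/2000 ≈ 0.924500
step 3 [3y] swap r/1=1050/27779: DF=(1 − 1050/27779·(0.958400+0.924500))/(1+1050/27779) = 179/200 ≈ 0.895000
step 4 [4y] swap r/1=1114/36665: DF=(1 − 1114/36665·(0.958400+0.924500+0.895000))/(1+1114/36665) = 4443/5000 ≈ 0.888600
step 5 [5y] zero: DF = P = 8857/10000 ≈ 0.885700
step 6 [6y] zero: DF = P = 4243/5000 ≈ 0.848600

1 1 599/625
2 2 1849/2000
3 3 179/200
4 4 4443/5000
5 5 8857/10000
6 6 4243/5000
DF(2y) is solved at step 2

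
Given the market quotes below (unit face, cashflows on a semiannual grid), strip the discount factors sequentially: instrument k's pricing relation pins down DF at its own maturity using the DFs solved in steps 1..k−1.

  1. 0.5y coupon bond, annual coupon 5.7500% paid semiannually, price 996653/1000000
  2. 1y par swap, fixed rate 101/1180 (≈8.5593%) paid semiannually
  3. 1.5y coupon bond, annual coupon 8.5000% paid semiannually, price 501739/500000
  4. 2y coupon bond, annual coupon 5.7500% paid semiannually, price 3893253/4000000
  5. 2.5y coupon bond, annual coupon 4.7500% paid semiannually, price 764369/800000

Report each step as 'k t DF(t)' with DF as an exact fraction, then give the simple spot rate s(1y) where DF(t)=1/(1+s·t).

1 1/2 1211/1250
2 1 1149/1250
3 3/2 1107/1250
4 2 4343/5000
5 5/2 1061/1250
s(1y) = (1/(1149/1250) − 1)/(1) = 101/1149 ≈ 8.7903%

step 1 [0.5y] bond c/2=23/800: DF=(996653/1000000 − 23/800·(0))/(1+23/800) = 1211/1250 ≈ 0.968800
step 2 [1y] swap r/2=101/2360: DF=(1 − 101/2360·(0.968800))/(1+101/2360) = 1149/1250 ≈ 0.919200
step 3 [1.5y] bond c/2=17/400: DF=(501739/500000 − 17/400·(0.968800+0.919200))/(1+17/400) = 1107/1250 ≈ 0.885600
step 4 [2y] bond c/2=23/800: DF=(3893253/4000000 − 23/800·(0.968800+0.919200+0.885600))/(1+23/800) = 4343/5000 ≈ 0.868600
step 5 [2.5y] bond c/2=19/800: DF=(764369/800000 − 19/800·(0.968800+0.919200+0.885600+0.868600))/(1+19/800) = 1061/1250 ≈ 0.848800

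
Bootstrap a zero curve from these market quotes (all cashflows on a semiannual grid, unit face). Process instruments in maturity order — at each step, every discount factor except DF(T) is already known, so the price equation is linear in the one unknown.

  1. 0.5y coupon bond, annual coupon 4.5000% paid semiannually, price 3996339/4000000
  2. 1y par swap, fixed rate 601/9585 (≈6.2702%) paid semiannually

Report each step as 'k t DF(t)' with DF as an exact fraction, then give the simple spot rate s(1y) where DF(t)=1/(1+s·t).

step 1 [0.5y] bond c/2=9/400: DF=(3996339/4000000 − 9/400·(0))/(1+9/400) = 9771/10000 ≈ 0.977100
step 2 [1y] swap r/2=601/19170: DF=(1 − 601/19170·(0.977100))/(1+601/19170) = 9399/10000 ≈ 0.939900

1 1/2 9771/10000
2 1 9399/10000
s(1y) = (1/(9399/10000) − 1)/(1) = 601/9399 ≈ 6.3943%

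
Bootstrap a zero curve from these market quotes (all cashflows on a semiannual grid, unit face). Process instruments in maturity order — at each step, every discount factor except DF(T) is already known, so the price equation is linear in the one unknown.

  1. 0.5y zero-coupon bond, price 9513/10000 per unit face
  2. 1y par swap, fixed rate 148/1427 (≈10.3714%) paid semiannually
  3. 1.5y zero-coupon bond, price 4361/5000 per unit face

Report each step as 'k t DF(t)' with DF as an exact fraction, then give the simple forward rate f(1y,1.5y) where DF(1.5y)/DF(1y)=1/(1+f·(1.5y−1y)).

1 1/2 9513/10000
2 1 4519/5000
3 3/2 4361/5000
f(1y,1.5y) = ((4519/5000)/(4361/5000) − 1)/(1/2) = 316/4361 ≈ 7.2460%

step 1 [0.5y] zero: DF = P = 9513/10000 ≈ 0.951300
step 2 [1y] swap r/2=74/1427: DF=(1 − 74/1427·(0.951300))/(1+74/1427) = 4519/5000 ≈ 0.903800
step 3 [1.5y] zero: DF = P = 4361/5000 ≈ 0.872200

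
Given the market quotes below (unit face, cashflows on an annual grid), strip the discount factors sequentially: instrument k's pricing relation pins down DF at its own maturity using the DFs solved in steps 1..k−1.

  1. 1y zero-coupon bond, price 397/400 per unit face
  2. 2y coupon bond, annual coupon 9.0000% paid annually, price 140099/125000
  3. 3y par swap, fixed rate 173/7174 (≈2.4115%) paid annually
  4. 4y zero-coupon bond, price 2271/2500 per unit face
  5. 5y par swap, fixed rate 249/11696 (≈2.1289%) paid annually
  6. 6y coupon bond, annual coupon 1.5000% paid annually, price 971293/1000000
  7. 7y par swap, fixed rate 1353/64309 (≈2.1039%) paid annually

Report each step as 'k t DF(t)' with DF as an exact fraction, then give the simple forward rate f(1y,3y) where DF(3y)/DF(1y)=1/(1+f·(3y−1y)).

1 1 397/400
2 2 9463/10000
3 3 2327/2500
4 4 2271/2500
5 5 2251/2500
6 6 4439/5000
7 7 8647/10000
f(1y,3y) = ((397/400)/(2327/2500) − 1)/(2) = 617/18616 ≈ 3.3144%

step 1 [1y] zero: DF = P = 397/400 ≈ 0.992500
step 2 [2y] bond c/1=9/100: DF=(140099/125000 − 9/100·(0.992500))/(1+9/100) = 9463/10000 ≈ 0.946300
step 3 [3y] swap r/1=173/7174: DF=(1 − 173/7174·(0.992500+0.946300))/(1+173/7174) = 2327/2500 ≈ 0.930800
step 4 [4y] zero: DF = P = 2271/2500 ≈ 0.908400
step 5 [5y] swap r/1=249/11696: DF=(1 − 249/11696·(0.992500+0.946300+0.930800+0.908400))/(1+249/11696) = 2251/2500 ≈ 0.900400
step 6 [6y] bond c/1=3/200: DF=(971293/1000000 − 3/200·(0.992500+0.946300+0.930800+0.908400+0.900400))/(1+3/200) = 4439/5000 ≈ 0.887800
step 7 [7y] swap r/1=1353/64309: DF=(1 − 1353/64309·(0.992500+0.946300+0.930800+0.908400+0.900400+0.887800))/(1+1353/64309) = 8647/10000 ≈ 0.864700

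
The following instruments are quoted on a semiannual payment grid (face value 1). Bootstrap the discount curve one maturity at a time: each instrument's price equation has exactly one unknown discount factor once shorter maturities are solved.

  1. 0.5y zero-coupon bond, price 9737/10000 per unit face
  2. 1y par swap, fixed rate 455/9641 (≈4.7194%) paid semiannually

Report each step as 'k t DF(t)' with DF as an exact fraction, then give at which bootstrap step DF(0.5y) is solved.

1 1/2 9737/10000
2 1 1909/2000
DF(0.5y) is solved at step 1

step 1 [0.5y] zero: DF = P = 9737/10000 ≈ 0.973700
step 2 [1y] swap r/2=455/19282: DF=(1 − 455/19282·(0.973700))/(1+455/19282) = 1909/2000 ≈ 0.954500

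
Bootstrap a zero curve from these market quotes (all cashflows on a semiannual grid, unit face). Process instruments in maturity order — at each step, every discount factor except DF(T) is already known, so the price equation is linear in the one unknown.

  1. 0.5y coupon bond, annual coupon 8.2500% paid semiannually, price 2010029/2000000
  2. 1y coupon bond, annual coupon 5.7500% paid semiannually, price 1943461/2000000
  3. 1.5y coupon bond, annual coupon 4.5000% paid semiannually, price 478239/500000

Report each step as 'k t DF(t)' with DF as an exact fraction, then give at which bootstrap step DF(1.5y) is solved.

step 1 [0.5y] bond c/2=33/800: DF=(2010029/2000000 − 33/800·(0))/(1+33/800) = 2413/2500 ≈ 0.965200
step 2 [1y] bond c/2=23/800: DF=(1943461/2000000 − 23/800·(0.965200))/(1+23/800) = 1147/1250 ≈ 0.917600
step 3 [1.5y] bond c/2=9/400: DF=(478239/500000 − 9/400·(0.965200+0.917600))/(1+9/400) = 447/500 ≈ 0.894000

1 1/2 2413/2500
2 1 1147/1250
3 3/2 447/500
DF(1.5y) is solved at step 3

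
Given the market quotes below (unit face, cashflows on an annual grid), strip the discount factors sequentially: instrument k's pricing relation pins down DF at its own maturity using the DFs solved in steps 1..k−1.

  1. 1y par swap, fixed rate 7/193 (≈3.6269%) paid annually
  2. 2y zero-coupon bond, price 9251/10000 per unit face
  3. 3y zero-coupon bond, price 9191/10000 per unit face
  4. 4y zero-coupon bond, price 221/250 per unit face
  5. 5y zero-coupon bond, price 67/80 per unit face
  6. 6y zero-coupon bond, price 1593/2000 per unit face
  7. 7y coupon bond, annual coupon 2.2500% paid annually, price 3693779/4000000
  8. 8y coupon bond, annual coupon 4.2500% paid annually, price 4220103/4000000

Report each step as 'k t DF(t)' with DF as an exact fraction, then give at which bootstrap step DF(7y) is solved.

1 1 193/200
2 2 9251/10000
3 3 9191/10000
4 4 221/250
5 5 67/80
6 6 1593/2000
7 7 7859/10000
8 8 1907/2500
DF(7y) is solved at step 7

step 1 [1y] swap r/1=7/193: DF=(1 − 7/193·(0))/(1+7/193) = 193/200 ≈ 0.965000
step 2 [2y] zero: DF = P = 9251/10000 ≈ 0.925100
step 3 [3y] zero: DF = P = 9191/10000 ≈ 0.919100
step 4 [4y] zero: DF = P = 221/250 ≈ 0.884000
step 5 [5y] zero: DF = P = 67/80 ≈ 0.837500
step 6 [6y] zero: DF = P = 1593/2000 ≈ 0.796500
step 7 [7y] bond c/1=9/400: DF=(3693779/4000000 − 9/400·(0.965000+0.925100+0.919100+0.884000+0.837500+0.796500))/(1+9/400) = 7859/10000 ≈ 0.785900
step 8 [8y] bond c/1=17/400: DF=(4220103/4000000 − 17/400·(0.965000+0.925100+0.919100+0.884000+0.837500+0.796500+0.785900))/(1+17/400) = 1907/2500 ≈ 0.762800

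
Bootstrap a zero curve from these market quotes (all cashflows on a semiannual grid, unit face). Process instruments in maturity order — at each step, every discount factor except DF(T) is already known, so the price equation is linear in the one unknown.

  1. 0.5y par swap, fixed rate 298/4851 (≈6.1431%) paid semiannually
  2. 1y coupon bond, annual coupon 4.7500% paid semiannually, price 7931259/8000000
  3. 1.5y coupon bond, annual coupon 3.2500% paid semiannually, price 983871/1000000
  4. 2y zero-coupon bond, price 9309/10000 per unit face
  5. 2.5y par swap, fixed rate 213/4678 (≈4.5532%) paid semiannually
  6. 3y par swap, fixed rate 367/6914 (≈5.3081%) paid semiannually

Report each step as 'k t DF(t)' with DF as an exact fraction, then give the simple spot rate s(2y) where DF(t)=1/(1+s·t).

1 1/2 4851/5000
2 1 9459/10000
3 3/2 15/16
4 2 9309/10000
5 5/2 1787/2000
6 3 2133/2500
s(2y) = (1/(9309/10000) − 1)/(2) = 691/18618 ≈ 3.7115%

step 1 [0.5y] swap r/2=149/4851: DF=(1 − 149/4851·(0))/(1+149/4851) = 4851/5000 ≈ 0.970200
step 2 [1y] bond c/2=19/800: DF=(7931259/8000000 − 19/800·(0.970200))/(1+19/800) = 9459/10000 ≈ 0.945900
step 3 [1.5y] bond c/2=13/800: DF=(983871/1000000 − 13/800·(0.970200+0.945900))/(1+13/800) = 15/16 ≈ 0.937500
step 4 [2y] zero: DF = P = 9309/10000 ≈ 0.930900
step 5 [2.5y] swap r/2=213/9356: DF=(1 − 213/9356·(0.970200+0.945900+0.937500+0.930900))/(1+213/9356) = 1787/2000 ≈ 0.893500
step 6 [3y] swap r/2=367/13828: DF=(1 − 367/13828·(0.970200+0.945900+0.937500+0.930900+0.893500))/(1+367/13828) = 2133/2500 ≈ 0.853200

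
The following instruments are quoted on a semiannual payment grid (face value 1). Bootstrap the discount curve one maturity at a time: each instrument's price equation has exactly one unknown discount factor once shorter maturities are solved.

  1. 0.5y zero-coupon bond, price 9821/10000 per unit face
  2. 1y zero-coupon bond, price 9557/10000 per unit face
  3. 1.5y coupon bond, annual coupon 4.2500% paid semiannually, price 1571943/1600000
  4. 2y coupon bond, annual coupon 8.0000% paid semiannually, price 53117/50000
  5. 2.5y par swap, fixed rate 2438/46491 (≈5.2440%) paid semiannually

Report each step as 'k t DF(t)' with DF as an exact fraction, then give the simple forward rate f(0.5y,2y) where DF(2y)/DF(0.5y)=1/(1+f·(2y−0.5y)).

step 1 [0.5y] zero: DF = P = 9821/10000 ≈ 0.982100
step 2 [1y] zero: DF = P = 9557/10000 ≈ 0.955700
step 3 [1.5y] bond c/2=17/800: DF=(1571943/1600000 − 17/800·(0.982100+0.955700))/(1+17/800) = 9217/10000 ≈ 0.921700
step 4 [2y] bond c/2=1/25: DF=(53117/50000 − 1/25·(0.982100+0.955700+0.921700))/(1+1/25) = 1823/2000 ≈ 0.911500
step 5 [2.5y] swap r/2=1219/46491: DF=(1 − 1219/46491·(0.982100+0.955700+0.921700+0.911500))/(1+1219/46491) = 8781/10000 ≈ 0.878100

1 1/2 9821/10000
2 1 9557/10000
3 3/2 9217/10000
4 2 1823/2000
5 5/2 8781/10000
f(0.5y,2y) = ((9821/10000)/(1823/2000) − 1)/(3/2) = 1412/27345 ≈ 5.1636%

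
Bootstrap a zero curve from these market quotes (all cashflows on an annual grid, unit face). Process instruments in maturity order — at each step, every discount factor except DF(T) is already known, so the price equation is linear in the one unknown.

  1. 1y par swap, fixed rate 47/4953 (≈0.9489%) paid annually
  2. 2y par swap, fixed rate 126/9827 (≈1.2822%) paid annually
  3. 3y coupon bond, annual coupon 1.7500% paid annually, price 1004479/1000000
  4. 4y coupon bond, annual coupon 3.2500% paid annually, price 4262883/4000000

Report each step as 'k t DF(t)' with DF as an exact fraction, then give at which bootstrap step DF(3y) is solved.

step 1 [1y] swap r/1=47/4953: DF=(1 − 47/4953·(0))/(1+47/4953) = 4953/5000 ≈ 0.990600
step 2 [2y] swap r/1=126/9827: DF=(1 − 126/9827·(0.990600))/(1+126/9827) = 2437/2500 ≈ 0.974800
step 3 [3y] bond c/1=7/400: DF=(1004479/1000000 − 7/400·(0.990600+0.974800))/(1+7/400) = 4767/5000 ≈ 0.953400
step 4 [4y] bond c/1=13/400: DF=(4262883/4000000 − 13/400·(0.990600+0.974800+0.953400))/(1+13/400) = 9403/10000 ≈ 0.940300

1 1 4953/5000
2 2 2437/2500
3 3 4767/5000
4 4 9403/10000
DF(3y) is solved at step 3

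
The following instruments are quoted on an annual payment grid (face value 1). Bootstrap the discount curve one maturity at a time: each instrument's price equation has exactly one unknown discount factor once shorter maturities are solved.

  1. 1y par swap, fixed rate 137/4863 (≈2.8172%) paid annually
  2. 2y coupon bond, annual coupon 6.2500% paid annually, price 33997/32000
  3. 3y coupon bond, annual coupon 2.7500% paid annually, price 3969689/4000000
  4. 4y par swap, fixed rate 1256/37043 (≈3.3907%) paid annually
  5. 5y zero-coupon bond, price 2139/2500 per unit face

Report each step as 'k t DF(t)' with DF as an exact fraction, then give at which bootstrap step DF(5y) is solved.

step 1 [1y] swap r/1=137/4863: DF=(1 − 137/4863·(0))/(1+137/4863) = 4863/5000 ≈ 0.972600
step 2 [2y] bond c/1=1/16: DF=(33997/32000 − 1/16·(0.972600))/(1+1/16) = 9427/10000 ≈ 0.942700
step 3 [3y] bond c/1=11/400: DF=(3969689/4000000 − 11/400·(0.972600+0.942700))/(1+11/400) = 4573/5000 ≈ 0.914600
step 4 [4y] swap r/1=1256/37043: DF=(1 − 1256/37043·(0.972600+0.942700+0.914600))/(1+1256/37043) = 1093/1250 ≈ 0.874400
step 5 [5y] zero: DF = P = 2139/2500 ≈ 0.855600

1 1 4863/5000
2 2 9427/10000
3 3 4573/5000
4 4 1093/1250
5 5 2139/2500
DF(5y) is solved at step 5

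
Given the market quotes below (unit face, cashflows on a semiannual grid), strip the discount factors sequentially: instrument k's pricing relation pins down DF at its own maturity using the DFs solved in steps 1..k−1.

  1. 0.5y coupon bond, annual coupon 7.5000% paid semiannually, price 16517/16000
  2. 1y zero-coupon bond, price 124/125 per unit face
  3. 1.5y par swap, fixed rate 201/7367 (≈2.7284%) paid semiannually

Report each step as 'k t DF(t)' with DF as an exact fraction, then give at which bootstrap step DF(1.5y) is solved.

1 1/2 199/200
2 1 124/125
3 3/2 4799/5000
DF(1.5y) is solved at step 3

step 1 [0.5y] bond c/2=3/80: DF=(16517/16000 − 3/80·(0))/(1+3/80) = 199/200 ≈ 0.995000
step 2 [1y] zero: DF = P = 124/125 ≈ 0.992000
step 3 [1.5y] swap r/2=201/14734: DF=(1 − 201/14734·(0.995000+0.992000))/(1+201/14734) = 4799/5000 ≈ 0.959800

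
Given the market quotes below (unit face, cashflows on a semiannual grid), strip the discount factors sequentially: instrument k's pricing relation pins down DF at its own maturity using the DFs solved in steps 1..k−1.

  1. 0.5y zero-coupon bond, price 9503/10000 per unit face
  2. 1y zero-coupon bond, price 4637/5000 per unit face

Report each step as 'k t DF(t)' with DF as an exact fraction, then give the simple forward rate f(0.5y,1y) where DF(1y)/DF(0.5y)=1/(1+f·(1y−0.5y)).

1 1/2 9503/10000
2 1 4637/5000
f(0.5y,1y) = ((9503/10000)/(4637/5000) − 1)/(1/2) = 229/4637 ≈ 4.9385%

step 1 [0.5y] zero: DF = P = 9503/10000 ≈ 0.950300
step 2 [1y] zero: DF = P = 4637/5000 ≈ 0.927400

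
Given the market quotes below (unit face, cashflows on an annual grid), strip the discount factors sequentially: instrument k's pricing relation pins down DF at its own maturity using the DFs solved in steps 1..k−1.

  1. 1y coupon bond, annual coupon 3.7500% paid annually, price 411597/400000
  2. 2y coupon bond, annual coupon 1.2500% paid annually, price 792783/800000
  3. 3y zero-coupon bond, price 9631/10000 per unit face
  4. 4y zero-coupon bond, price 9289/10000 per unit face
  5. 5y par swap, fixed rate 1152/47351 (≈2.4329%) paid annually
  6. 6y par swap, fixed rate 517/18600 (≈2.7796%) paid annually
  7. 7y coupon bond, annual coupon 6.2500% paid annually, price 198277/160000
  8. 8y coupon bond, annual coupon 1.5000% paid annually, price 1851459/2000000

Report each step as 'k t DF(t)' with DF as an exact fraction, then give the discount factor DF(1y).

1 1 4959/5000
2 2 1933/2000
3 3 9631/10000
4 4 9289/10000
5 5 553/625
6 6 8449/10000
7 7 8381/10000
8 8 2043/2500
DF(1y) = 4959/5000 ≈ 0.991800

step 1 [1y] bond c/1=3/80: DF=(411597/400000 − 3/80·(0))/(1+3/80) = 4959/5000 ≈ 0.991800
step 2 [2y] bond c/1=1/80: DF=(792783/800000 − 1/80·(0.991800))/(1+1/80) = 1933/2000 ≈ 0.966500
step 3 [3y] zero: DF = P = 9631/10000 ≈ 0.963100
step 4 [4y] zero: DF = P = 9289/10000 ≈ 0.928900
step 5 [5y] swap r/1=1152/47351: DF=(1 − 1152/47351·(0.991800+0.966500+0.963100+0.928900))/(1+1152/47351) = 553/625 ≈ 0.884800
step 6 [6y] swap r/1=517/18600: DF=(1 − 517/18600·(0.991800+0.966500+0.963100+0.928900+0.884800))/(1+517/18600) = 8449/10000 ≈ 0.844900
step 7 [7y] bond c/1=1/16: DF=(198277/160000 − 1/16·(0.991800+0.966500+0.963100+0.928900+0.884800+0.844900))/(1+1/16) = 8381/10000 ≈ 0.838100
step 8 [8y] bond c/1=3/200: DF=(1851459/2000000 − 3/200·(0.991800+0.966500+0.963100+0.928900+0.884800+0.844900+0.838100))/(1+3/200) = 2043/2500 ≈ 0.817200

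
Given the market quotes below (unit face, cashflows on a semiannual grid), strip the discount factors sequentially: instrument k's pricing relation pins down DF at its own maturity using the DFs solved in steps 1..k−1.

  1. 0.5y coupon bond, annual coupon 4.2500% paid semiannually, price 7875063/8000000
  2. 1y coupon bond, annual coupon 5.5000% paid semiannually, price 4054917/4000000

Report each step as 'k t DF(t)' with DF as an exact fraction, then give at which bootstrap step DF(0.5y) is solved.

step 1 [0.5y] bond c/2=17/800: DF=(7875063/8000000 − 17/800·(0))/(1+17/800) = 9639/10000 ≈ 0.963900
step 2 [1y] bond c/2=11/400: DF=(4054917/4000000 − 11/400·(0.963900))/(1+11/400) = 1201/1250 ≈ 0.960800

1 1/2 9639/10000
2 1 1201/1250
DF(0.5y) is solved at step 1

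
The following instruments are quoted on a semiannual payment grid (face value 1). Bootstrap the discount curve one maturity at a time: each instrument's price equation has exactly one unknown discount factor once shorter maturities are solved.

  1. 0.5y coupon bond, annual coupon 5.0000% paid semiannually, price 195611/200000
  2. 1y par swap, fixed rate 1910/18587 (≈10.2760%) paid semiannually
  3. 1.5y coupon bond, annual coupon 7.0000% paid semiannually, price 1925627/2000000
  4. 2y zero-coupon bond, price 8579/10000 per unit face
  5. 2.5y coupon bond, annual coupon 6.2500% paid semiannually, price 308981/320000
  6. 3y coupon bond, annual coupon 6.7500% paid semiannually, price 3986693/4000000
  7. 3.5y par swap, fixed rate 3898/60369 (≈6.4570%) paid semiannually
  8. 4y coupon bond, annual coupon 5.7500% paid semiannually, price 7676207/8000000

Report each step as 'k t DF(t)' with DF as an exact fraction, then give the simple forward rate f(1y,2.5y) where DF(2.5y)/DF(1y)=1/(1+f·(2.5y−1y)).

1 1/2 4771/5000
2 1 1809/2000
3 3/2 4337/5000
4 2 8579/10000
5 5/2 8277/10000
6 3 8201/10000
7 7/2 8051/10000
8 4 191/250
f(1y,2.5y) = ((1809/2000)/(8277/10000) − 1)/(3/2) = 512/8277 ≈ 6.1858%

step 1 [0.5y] bond c/2=1/40: DF=(195611/200000 − 1/40·(0))/(1+1/40) = 4771/5000 ≈ 0.954200
step 2 [1y] swap r/2=955/18587: DF=(1 − 955/18587·(0.954200))/(1+955/18587) = 1809/2000 ≈ 0.904500
step 3 [1.5y] bond c/2=7/200: DF=(1925627/2000000 − 7/200·(0.954200+0.904500))/(1+7/200) = 4337/5000 ≈ 0.867400
step 4 [2y] zero: DF = P = 8579/10000 ≈ 0.857900
step 5 [2.5y] bond c/2=1/32: DF=(308981/320000 − 1/32·(0.954200+0.904500+0.867400+0.857900))/(1+1/32) = 8277/10000 ≈ 0.827700
step 6 [3y] bond c/2=27/800: DF=(3986693/4000000 − 27/800·(0.954200+0.904500+0.867400+0.857900+0.827700))/(1+27/800) = 8201/10000 ≈ 0.820100
step 7 [3.5y] swap r/2=1949/60369: DF=(1 − 1949/60369·(0.954200+0.904500+0.867400+0.857900+0.827700+0.820100))/(1+1949/60369) = 8051/10000 ≈ 0.805100
step 8 [4y] bond c/2=23/800: DF=(7676207/8000000 − 23/800·(0.954200+0.904500+0.867400+0.857900+0.827700+0.820100+0.805100))/(1+23/800) = 191/250 ≈ 0.764000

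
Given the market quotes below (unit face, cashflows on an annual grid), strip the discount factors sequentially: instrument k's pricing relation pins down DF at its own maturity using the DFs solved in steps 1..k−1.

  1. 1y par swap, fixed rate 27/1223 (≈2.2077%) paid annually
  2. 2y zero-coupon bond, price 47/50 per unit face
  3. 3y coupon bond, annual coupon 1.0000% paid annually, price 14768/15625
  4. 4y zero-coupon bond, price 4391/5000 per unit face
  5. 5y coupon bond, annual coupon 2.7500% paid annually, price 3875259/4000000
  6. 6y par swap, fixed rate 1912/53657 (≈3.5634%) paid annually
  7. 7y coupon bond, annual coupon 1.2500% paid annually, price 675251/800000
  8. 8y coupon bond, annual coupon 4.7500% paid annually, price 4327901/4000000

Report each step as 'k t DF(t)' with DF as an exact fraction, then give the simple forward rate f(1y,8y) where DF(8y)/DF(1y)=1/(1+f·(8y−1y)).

1 1 1223/1250
2 2 47/50
3 3 573/625
4 4 4391/5000
5 5 1687/2000
6 6 1011/1250
7 7 3837/5000
8 8 1887/2500
f(1y,8y) = ((1223/1250)/(1887/2500) − 1)/(7) = 559/13209 ≈ 4.2320%

step 1 [1y] swap r/1=27/1223: DF=(1 − 27/1223·(0))/(1+27/1223) = 1223/1250 ≈ 0.978400
step 2 [2y] zero: DF = P = 47/50 ≈ 0.940000
step 3 [3y] bond c/1=1/100: DF=(14768/15625 − 1/100·(0.978400+0.940000))/(1+1/100) = 573/625 ≈ 0.916800
step 4 [4y] zero: DF = P = 4391/5000 ≈ 0.878200
step 5 [5y] bond c/1=11/400: DF=(3875259/4000000 − 11/400·(0.978400+0.940000+0.916800+0.878200))/(1+11/400) = 1687/2000 ≈ 0.843500
step 6 [6y] swap r/1=1912/53657: DF=(1 − 1912/53657·(0.978400+0.940000+0.916800+0.878200+0.843500))/(1+1912/53657) = 1011/1250 ≈ 0.808800
step 7 [7y] bond c/1=1/80: DF=(675251/800000 − 1/80·(0.978400+0.940000+0.916800+0.878200+0.843500+0.808800))/(1+1/80) = 3837/5000 ≈ 0.767400
step 8 [8y] bond c/1=19/400: DF=(4327901/4000000 − 19/400·(0.978400+0.940000+0.916800+0.878200+0.843500+0.808800+0.767400))/(1+19/400) = 1887/2500 ≈ 0.754800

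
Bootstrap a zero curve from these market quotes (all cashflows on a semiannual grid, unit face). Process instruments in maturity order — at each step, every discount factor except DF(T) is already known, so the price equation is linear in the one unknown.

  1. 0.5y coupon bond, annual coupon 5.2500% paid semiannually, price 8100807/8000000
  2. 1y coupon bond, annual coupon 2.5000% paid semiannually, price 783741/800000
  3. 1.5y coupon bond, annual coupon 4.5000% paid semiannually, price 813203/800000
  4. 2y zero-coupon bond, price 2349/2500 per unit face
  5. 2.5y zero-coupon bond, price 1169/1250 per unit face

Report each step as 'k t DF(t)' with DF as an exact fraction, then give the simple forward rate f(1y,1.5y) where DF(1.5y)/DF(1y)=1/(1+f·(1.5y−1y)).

step 1 [0.5y] bond c/2=21/800: DF=(8100807/8000000 − 21/800·(0))/(1+21/800) = 9867/10000 ≈ 0.986700
step 2 [1y] bond c/2=1/80: DF=(783741/800000 − 1/80·(0.986700))/(1+1/80) = 4777/5000 ≈ 0.955400
step 3 [1.5y] bond c/2=9/400: DF=(813203/800000 − 9/400·(0.986700+0.955400))/(1+9/400) = 4757/5000 ≈ 0.951400
step 4 [2y] zero: DF = P = 2349/2500 ≈ 0.939600
step 5 [2.5y] zero: DF = P = 1169/1250 ≈ 0.935200

1 1/2 9867/10000
2 1 4777/5000
3 3/2 4757/5000
4 2 2349/2500
5 5/2 1169/1250
f(1y,1.5y) = ((4777/5000)/(4757/5000) − 1)/(1/2) = 40/4757 ≈ 0.8409%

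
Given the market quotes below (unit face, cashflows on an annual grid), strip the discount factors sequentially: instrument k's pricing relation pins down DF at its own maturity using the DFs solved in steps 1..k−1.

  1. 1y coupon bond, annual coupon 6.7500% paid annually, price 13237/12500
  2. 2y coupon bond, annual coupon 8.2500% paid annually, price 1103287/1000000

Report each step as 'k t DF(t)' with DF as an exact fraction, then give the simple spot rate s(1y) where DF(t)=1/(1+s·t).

step 1 [1y] bond c/1=27/400: DF=(13237/12500 − 27/400·(0))/(1+27/400) = 124/125 ≈ 0.992000
step 2 [2y] bond c/1=33/400: DF=(1103287/1000000 − 33/400·(0.992000))/(1+33/400) = 2359/2500 ≈ 0.943600

1 1 124/125
2 2 2359/2500
s(1y) = (1/(124/125) − 1)/(1) = 1/124 ≈ 0.8065%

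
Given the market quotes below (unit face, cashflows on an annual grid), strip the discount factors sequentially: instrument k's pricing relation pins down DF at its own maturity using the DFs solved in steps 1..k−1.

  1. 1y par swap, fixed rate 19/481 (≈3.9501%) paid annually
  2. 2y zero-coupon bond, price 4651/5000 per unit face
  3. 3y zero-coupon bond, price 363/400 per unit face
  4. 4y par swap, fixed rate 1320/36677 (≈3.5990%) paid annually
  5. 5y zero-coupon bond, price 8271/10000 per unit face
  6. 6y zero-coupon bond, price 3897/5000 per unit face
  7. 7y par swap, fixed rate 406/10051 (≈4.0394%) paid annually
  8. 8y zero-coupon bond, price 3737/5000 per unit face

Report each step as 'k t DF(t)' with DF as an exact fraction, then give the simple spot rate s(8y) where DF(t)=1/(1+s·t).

step 1 [1y] swap r/1=19/481: DF=(1 − 19/481·(0))/(1+19/481) = 481/500 ≈ 0.962000
step 2 [2y] zero: DF = P = 4651/5000 ≈ 0.930200
step 3 [3y] zero: DF = P = 363/400 ≈ 0.907500
step 4 [4y] swap r/1=1320/36677: DF=(1 − 1320/36677·(0.962000+0.930200+0.907500))/(1+1320/36677) = 217/250 ≈ 0.868000
step 5 [5y] zero: DF = P = 8271/10000 ≈ 0.827100
step 6 [6y] zero: DF = P = 3897/5000 ≈ 0.779400
step 7 [7y] swap r/1=406/10051: DF=(1 − 406/10051·(0.962000+0.930200+0.907500+0.868000+0.827100+0.779400))/(1+406/10051) = 1891/2500 ≈ 0.756400
step 8 [8y] zero: DF = P = 3737/5000 ≈ 0.747400

1 1 481/500
2 2 4651/5000
3 3 363/400
4 4 217/250
5 5 8271/10000
6 6 3897/5000
7 7 1891/2500
8 8 3737/5000
s(8y) = (1/(3737/5000) − 1)/(8) = 1263/29896 ≈ 4.2246%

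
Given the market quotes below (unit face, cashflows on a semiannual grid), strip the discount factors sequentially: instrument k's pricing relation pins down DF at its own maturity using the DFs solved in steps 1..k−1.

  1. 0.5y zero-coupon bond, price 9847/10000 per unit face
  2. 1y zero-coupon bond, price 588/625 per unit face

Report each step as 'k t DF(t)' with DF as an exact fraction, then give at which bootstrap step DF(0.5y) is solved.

1 1/2 9847/10000
2 1 588/625
DF(0.5y) is solved at step 1

step 1 [0.5y] zero: DF = P = 9847/10000 ≈ 0.984700
step 2 [1y] zero: DF = P = 588/625 ≈ 0.940800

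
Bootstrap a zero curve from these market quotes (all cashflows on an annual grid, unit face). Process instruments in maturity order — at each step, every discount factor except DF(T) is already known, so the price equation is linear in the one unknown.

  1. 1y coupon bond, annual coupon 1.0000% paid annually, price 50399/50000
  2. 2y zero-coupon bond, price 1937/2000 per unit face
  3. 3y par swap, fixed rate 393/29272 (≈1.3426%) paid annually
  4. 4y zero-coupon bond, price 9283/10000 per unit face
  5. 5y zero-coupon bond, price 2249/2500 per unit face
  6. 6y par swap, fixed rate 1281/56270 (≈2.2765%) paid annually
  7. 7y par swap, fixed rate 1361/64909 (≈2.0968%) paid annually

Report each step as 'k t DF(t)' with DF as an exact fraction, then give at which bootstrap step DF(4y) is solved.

step 1 [1y] bond c/1=1/100: DF=(50399/50000 − 1/100·(0))/(1+1/100) = 499/500 ≈ 0.998000
step 2 [2y] zero: DF = P = 1937/2000 ≈ 0.968500
step 3 [3y] swap r/1=393/29272: DF=(1 − 393/29272·(0.998000+0.968500))/(1+393/29272) = 9607/10000 ≈ 0.960700
step 4 [4y] zero: DF = P = 9283/10000 ≈ 0.928300
step 5 [5y] zero: DF = P = 2249/2500 ≈ 0.899600
step 6 [6y] swap r/1=1281/56270: DF=(1 − 1281/56270·(0.998000+0.968500+0.960700+0.928300+0.899600))/(1+1281/56270) = 8719/10000 ≈ 0.871900
step 7 [7y] swap r/1=1361/64909: DF=(1 − 1361/64909·(0.998000+0.968500+0.960700+0.928300+0.899600+0.871900))/(1+1361/64909) = 8639/10000 ≈ 0.863900

1 1 499/500
2 2 1937/2000
3 3 9607/10000
4 4 9283/10000
5 5 2249/2500
6 6 8719/10000
7 7 8639/10000
DF(4y) is solved at step 4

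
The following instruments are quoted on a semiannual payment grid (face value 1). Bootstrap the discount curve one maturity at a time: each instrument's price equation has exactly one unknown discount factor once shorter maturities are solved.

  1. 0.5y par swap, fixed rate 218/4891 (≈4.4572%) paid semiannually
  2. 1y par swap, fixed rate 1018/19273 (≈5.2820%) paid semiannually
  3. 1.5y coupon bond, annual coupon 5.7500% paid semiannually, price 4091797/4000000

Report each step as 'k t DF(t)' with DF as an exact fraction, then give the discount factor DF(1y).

step 1 [0.5y] swap r/2=109/4891: DF=(1 − 109/4891·(0))/(1+109/4891) = 4891/5000 ≈ 0.978200
step 2 [1y] swap r/2=509/19273: DF=(1 − 509/19273·(0.978200))/(1+509/19273) = 9491/10000 ≈ 0.949100
step 3 [1.5y] bond c/2=23/800: DF=(4091797/4000000 − 23/800·(0.978200+0.949100))/(1+23/800) = 1881/2000 ≈ 0.940500

1 1/2 4891/5000
2 1 9491/10000
3 3/2 1881/2000
DF(1y) = 9491/10000 ≈ 0.949100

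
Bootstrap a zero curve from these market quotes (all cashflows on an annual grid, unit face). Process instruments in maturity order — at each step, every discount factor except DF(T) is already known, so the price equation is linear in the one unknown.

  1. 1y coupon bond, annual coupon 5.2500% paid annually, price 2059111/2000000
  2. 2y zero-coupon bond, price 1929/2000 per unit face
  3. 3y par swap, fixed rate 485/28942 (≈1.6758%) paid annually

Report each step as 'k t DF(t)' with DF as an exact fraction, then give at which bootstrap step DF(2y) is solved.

1 1 4891/5000
2 2 1929/2000
3 3 1903/2000
DF(2y) is solved at step 2

step 1 [1y] bond c/1=21/400: DF=(2059111/2000000 − 21/400·(0))/(1+21/400) = 4891/5000 ≈ 0.978200
step 2 [2y] zero: DF = P = 1929/2000 ≈ 0.964500
step 3 [3y] swap r/1=485/28942: DF=(1 − 485/28942·(0.978200+0.964500))/(1+485/28942) = 1903/2000 ≈ 0.951500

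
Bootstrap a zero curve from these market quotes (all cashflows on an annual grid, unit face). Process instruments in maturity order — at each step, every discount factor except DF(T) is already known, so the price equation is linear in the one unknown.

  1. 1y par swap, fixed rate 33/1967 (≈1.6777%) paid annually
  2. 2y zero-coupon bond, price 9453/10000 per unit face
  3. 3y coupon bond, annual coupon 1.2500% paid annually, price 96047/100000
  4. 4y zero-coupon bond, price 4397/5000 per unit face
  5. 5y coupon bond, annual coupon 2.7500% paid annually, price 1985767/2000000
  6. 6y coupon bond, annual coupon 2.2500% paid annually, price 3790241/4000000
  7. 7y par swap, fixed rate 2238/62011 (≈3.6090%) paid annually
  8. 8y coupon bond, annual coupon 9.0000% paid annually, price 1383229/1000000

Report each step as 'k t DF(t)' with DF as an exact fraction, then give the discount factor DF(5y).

step 1 [1y] swap r/1=33/1967: DF=(1 − 33/1967·(0))/(1+33/1967) = 1967/2000 ≈ 0.983500
step 2 [2y] zero: DF = P = 9453/10000 ≈ 0.945300
step 3 [3y] bond c/1=1/80: DF=(96047/100000 − 1/80·(0.983500+0.945300))/(1+1/80) = 578/625 ≈ 0.924800
step 4 [4y] zero: DF = P = 4397/5000 ≈ 0.879400
step 5 [5y] bond c/1=11/400: DF=(1985767/2000000 − 11/400·(0.983500+0.945300+0.924800+0.879400))/(1+11/400) = 1083/1250 ≈ 0.866400
step 6 [6y] bond c/1=9/400: DF=(3790241/4000000 − 9/400·(0.983500+0.945300+0.924800+0.879400+0.866400))/(1+9/400) = 1651/2000 ≈ 0.825500
step 7 [7y] swap r/1=2238/62011: DF=(1 − 2238/62011·(0.983500+0.945300+0.924800+0.879400+0.866400+0.825500))/(1+2238/62011) = 3881/5000 ≈ 0.776200
step 8 [8y] bond c/1=9/100: DF=(1383229/1000000 − 9/100·(0.983500+0.945300+0.924800+0.879400+0.866400+0.825500+0.776200))/(1+9/100) = 757/1000 ≈ 0.757000

1 1 1967/2000
2 2 9453/10000
3 3 578/625
4 4 4397/5000
5 5 1083/1250
6 6 1651/2000
7 7 3881/5000
8 8 757/1000
DF(5y) = 1083/1250 ≈ 0.866400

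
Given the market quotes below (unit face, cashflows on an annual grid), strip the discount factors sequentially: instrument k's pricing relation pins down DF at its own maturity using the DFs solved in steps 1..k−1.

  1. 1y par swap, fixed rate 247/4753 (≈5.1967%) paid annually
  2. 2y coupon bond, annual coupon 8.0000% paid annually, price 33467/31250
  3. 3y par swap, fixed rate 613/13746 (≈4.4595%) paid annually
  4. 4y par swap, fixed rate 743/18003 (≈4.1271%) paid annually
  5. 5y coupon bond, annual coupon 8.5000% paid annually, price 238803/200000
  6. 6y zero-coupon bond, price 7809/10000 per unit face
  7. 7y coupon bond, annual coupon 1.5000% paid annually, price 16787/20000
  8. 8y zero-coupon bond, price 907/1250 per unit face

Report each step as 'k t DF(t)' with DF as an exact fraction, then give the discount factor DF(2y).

1 1 4753/5000
2 2 2303/2500
3 3 4387/5000
4 4 4257/5000
5 5 1023/1250
6 6 7809/10000
7 7 7501/10000
8 8 907/1250
DF(2y) = 2303/2500 ≈ 0.921200

step 1 [1y] swap r/1=247/4753: DF=(1 − 247/4753·(0))/(1+247/4753) = 4753/5000 ≈ 0.950600
step 2 [2y] bond c/1=2/25: DF=(33467/31250 − 2/25·(0.950600))/(1+2/25) = 2303/2500 ≈ 0.921200
step 3 [3y] swap r/1=613/13746: DF=(1 − 613/13746·(0.950600+0.921200))/(1+613/13746) = 4387/5000 ≈ 0.877400
step 4 [4y] swap r/1=743/18003: DF=(1 − 743/18003·(0.950600+0.921200+0.877400))/(1+743/18003) = 4257/5000 ≈ 0.851400
step 5 [5y] bond c/1=17/200: DF=(238803/200000 − 17/200·(0.950600+0.921200+0.877400+0.851400))/(1+17/200) = 1023/1250 ≈ 0.818400
step 6 [6y] zero: DF = P = 7809/10000 ≈ 0.780900
step 7 [7y] bond c/1=3/200: DF=(16787/20000 − 3/200·(0.950600+0.921200+0.877400+0.851400+0.818400+0.780900))/(1+3/200) = 7501/10000 ≈ 0.750100
step 8 [8y] zero: DF = P = 907/1250 ≈ 0.725600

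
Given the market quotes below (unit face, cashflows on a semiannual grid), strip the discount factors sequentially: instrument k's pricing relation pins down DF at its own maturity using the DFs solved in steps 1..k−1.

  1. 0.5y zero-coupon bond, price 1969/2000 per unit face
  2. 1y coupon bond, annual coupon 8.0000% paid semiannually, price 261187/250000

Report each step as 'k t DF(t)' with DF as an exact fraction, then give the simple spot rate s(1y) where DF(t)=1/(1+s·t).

step 1 [0.5y] zero: DF = P = 1969/2000 ≈ 0.984500
step 2 [1y] bond c/2=1/25: DF=(261187/250000 − 1/25·(0.984500))/(1+1/25) = 9667/10000 ≈ 0.966700

1 1/2 1969/2000
2 1 9667/10000
s(1y) = (1/(9667/10000) − 1)/(1) = 333/9667 ≈ 3.4447%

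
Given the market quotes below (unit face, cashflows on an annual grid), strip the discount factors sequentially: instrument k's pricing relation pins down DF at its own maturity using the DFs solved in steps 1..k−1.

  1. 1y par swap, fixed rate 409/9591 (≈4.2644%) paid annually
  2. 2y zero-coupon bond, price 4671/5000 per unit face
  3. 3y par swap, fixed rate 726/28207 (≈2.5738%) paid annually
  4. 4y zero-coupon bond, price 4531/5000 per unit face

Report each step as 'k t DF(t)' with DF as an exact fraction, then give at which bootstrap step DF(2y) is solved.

step 1 [1y] swap r/1=409/9591: DF=(1 − 409/9591·(0))/(1+409/9591) = 9591/10000 ≈ 0.959100
step 2 [2y] zero: DF = P = 4671/5000 ≈ 0.934200
step 3 [3y] swap r/1=726/28207: DF=(1 − 726/28207·(0.959100+0.934200))/(1+726/28207) = 4637/5000 ≈ 0.927400
step 4 [4y] zero: DF = P = 4531/5000 ≈ 0.906200

1 1 9591/10000
2 2 4671/5000
3 3 4637/5000
4 4 4531/5000
DF(2y) is solved at step 2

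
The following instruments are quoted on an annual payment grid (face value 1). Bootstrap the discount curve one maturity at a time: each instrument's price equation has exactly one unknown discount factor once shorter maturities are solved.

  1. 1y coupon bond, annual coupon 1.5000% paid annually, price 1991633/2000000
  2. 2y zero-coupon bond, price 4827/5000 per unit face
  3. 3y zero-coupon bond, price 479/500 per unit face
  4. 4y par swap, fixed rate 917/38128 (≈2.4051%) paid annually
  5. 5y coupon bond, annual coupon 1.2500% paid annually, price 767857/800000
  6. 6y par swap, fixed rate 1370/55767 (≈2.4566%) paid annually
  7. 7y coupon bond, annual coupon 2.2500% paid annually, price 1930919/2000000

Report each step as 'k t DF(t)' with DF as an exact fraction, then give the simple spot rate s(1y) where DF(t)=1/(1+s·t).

1 1 9811/10000
2 2 4827/5000
3 3 479/500
4 4 9083/10000
5 5 9009/10000
6 6 863/1000
7 7 1643/2000
s(1y) = (1/(9811/10000) − 1)/(1) = 189/9811 ≈ 1.9264%

step 1 [1y] bond c/1=3/200: DF=(1991633/2000000 − 3/200·(0))/(1+3/200) = 9811/10000 ≈ 0.981100
step 2 [2y] zero: DF = P = 4827/5000 ≈ 0.965400
step 3 [3y] zero: DF = P = 479/500 ≈ 0.958000
step 4 [4y] swap r/1=917/38128: DF=(1 − 917/38128·(0.981100+0.965400+0.958000))/(1+917/38128) = 9083/10000 ≈ 0.908300
step 5 [5y] bond c/1=1/80: DF=(767857/800000 − 1/80·(0.981100+0.965400+0.958000+0.908300))/(1+1/80) = 9009/10000 ≈ 0.900900
step 6 [6y] swap r/1=1370/55767: DF=(1 − 1370/55767·(0.981100+0.965400+0.958000+0.908300+0.900900))/(1+1370/55767) = 863/1000 ≈ 0.863000
step 7 [7y] bond c/1=9/400: DF=(1930919/2000000 − 9/400·(0.981100+0.965400+0.958000+0.908300+0.900900+0.863000))/(1+9/400) = 1643/2000 ≈ 0.821500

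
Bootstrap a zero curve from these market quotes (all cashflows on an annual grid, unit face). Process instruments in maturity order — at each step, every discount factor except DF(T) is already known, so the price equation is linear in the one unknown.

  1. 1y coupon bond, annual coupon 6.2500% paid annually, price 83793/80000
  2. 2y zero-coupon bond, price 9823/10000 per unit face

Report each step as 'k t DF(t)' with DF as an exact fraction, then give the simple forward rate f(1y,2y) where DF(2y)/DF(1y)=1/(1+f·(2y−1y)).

step 1 [1y] bond c/1=1/16: DF=(83793/80000 − 1/16·(0))/(1+1/16) = 4929/5000 ≈ 0.985800
step 2 [2y] zero: DF = P = 9823/10000 ≈ 0.982300

1 1 4929/5000
2 2 9823/10000
f(1y,2y) = ((4929/5000)/(9823/10000) − 1)/(1) = 35/9823 ≈ 0.3563%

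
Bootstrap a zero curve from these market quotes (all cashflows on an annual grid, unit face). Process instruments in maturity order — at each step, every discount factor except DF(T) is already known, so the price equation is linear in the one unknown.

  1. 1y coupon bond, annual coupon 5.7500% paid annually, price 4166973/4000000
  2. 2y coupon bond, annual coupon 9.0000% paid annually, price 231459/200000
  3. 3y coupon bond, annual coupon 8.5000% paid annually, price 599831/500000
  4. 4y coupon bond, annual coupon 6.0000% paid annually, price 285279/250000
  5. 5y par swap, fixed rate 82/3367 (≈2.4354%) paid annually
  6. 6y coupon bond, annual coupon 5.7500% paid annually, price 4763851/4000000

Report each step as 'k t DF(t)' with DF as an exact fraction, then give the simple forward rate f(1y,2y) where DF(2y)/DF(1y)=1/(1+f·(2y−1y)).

step 1 [1y] bond c/1=23/400: DF=(4166973/4000000 − 23/400·(0))/(1+23/400) = 9851/10000 ≈ 0.985100
step 2 [2y] bond c/1=9/100: DF=(231459/200000 − 9/100·(0.985100))/(1+9/100) = 2451/2500 ≈ 0.980400
step 3 [3y] bond c/1=17/200: DF=(599831/500000 − 17/200·(0.985100+0.980400))/(1+17/200) = 9517/10000 ≈ 0.951700
step 4 [4y] bond c/1=3/50: DF=(285279/250000 − 3/50·(0.985100+0.980400+0.951700))/(1+3/50) = 4557/5000 ≈ 0.911400
step 5 [5y] swap r/1=82/3367: DF=(1 − 82/3367·(0.985100+0.980400+0.951700+0.911400))/(1+82/3367) = 2213/2500 ≈ 0.885200
step 6 [6y] bond c/1=23/400: DF=(4763851/4000000 − 23/400·(0.985100+0.980400+0.951700+0.911400+0.885200))/(1+23/400) = 8699/10000 ≈ 0.869900

1 1 9851/10000
2 2 2451/2500
3 3 9517/10000
4 4 4557/5000
5 5 2213/2500
6 6 8699/10000
f(1y,2y) = ((9851/10000)/(2451/2500) − 1)/(1) = 47/9804 ≈ 0.4794%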